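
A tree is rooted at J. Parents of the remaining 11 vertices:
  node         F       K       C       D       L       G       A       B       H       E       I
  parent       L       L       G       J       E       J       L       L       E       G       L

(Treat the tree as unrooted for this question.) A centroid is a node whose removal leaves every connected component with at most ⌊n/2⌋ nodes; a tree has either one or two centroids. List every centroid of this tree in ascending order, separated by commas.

Removing L splits the tree into components of sizes 6, 1, 1, 1, 1, 1; the largest is 6 ≤ ⌊12/2⌋ = 6.
E is adjacent to L and is also a centroid (the largest component after removing it is likewise 6).

E, L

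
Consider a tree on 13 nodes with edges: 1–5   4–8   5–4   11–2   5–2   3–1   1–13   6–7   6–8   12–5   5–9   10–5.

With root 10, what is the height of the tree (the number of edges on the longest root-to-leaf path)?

7 sits deepest: 10-5-4-8-6-7 — 5 edges from the root.

5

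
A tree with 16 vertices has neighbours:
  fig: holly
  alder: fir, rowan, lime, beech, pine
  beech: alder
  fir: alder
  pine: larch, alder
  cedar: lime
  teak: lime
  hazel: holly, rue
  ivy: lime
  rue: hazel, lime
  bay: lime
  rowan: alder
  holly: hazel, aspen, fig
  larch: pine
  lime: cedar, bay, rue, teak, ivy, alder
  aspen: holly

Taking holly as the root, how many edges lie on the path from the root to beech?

5

Climbing from beech to the root: beech–alder–lime–rue–hazel–holly. That's 5 steps.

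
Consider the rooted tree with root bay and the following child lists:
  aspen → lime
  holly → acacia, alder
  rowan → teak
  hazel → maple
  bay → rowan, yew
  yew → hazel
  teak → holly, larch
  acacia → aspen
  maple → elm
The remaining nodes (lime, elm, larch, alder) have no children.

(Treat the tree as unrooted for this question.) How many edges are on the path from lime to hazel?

Walking from lime: lime - aspen - acacia - holly - teak - rowan - bay - yew - hazel. Length 8.

8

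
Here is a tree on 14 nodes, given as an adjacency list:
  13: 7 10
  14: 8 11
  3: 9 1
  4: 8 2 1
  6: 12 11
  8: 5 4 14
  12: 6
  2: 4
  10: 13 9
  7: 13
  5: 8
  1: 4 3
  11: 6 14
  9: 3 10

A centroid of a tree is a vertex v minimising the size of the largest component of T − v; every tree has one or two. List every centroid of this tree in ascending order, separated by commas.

If 4 is removed the pieces have sizes 6, 6, 1, all ≤ ⌊14/2⌋ = 7.
No neighbour of 4 does as well, so 4 is the unique centroid.

4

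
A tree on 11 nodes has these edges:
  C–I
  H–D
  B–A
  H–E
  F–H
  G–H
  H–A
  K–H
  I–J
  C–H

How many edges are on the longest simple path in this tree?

5

Starting from J, a farthest node is B at distance 5.
One longest path: J-I-C-H-A-B.
So the diameter is 5.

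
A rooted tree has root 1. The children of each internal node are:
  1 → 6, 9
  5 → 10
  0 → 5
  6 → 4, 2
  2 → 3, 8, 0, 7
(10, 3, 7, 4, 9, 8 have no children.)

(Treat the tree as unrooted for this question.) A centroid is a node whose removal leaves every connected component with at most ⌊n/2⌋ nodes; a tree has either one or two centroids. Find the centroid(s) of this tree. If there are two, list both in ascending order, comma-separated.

Delete 2: the remaining components have sizes 4, 3, 1, 1, 1. Max 4 ≤ 5, so 2 is a centroid.
Every other node leaves some component of size > 5, so the centroid is unique.

2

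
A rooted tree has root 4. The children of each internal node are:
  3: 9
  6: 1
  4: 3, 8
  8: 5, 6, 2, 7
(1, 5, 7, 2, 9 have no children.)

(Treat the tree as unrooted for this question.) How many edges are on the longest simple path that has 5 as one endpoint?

4

Distances from 5 peak at 4, attained at 9.
5–8–4–3–9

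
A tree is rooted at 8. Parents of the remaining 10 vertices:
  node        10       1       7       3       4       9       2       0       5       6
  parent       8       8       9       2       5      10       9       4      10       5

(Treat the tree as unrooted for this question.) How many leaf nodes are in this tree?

5

Degree-1 nodes: 0, 1, 3, 6, 7 — 5 of them.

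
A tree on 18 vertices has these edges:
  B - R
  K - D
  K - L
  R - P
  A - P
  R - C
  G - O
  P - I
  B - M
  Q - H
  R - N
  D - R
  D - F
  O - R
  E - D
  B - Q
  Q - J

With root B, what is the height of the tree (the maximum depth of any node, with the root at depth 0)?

4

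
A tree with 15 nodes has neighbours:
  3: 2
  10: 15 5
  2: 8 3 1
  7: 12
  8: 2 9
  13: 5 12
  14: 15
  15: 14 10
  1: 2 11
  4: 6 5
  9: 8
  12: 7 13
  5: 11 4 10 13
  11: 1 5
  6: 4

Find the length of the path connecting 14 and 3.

7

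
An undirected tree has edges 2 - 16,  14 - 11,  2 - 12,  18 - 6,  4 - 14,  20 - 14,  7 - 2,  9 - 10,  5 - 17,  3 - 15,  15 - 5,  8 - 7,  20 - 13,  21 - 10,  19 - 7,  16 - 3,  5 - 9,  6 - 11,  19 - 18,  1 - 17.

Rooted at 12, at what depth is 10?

Path from 12 to 10: 12–2–16–3–15–5–9–10, which has 7 edges.

7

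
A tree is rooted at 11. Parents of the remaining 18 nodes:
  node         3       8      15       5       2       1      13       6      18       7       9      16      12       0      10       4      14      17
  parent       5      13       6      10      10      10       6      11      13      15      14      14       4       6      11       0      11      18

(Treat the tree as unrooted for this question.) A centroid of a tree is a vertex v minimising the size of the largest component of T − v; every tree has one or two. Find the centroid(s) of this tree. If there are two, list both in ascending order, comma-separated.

If 6 is removed the pieces have sizes 9, 4, 3, 2, all ≤ ⌊19/2⌋ = 9.
Every other node leaves some component of size > 9, so the centroid is unique.

6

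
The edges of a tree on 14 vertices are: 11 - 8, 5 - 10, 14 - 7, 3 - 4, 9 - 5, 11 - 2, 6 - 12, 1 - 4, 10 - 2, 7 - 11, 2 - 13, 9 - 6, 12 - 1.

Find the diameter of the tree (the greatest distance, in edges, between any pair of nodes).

11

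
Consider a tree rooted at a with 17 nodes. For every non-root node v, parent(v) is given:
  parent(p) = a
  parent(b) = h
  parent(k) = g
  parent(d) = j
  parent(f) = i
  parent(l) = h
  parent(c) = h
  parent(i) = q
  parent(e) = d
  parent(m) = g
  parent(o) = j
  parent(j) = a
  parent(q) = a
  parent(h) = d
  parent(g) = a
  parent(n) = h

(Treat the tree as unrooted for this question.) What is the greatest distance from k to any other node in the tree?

6

Distances from k peak at 6, attained at l (b, c, n also at distance 6).
k – g – a – j – d – h – l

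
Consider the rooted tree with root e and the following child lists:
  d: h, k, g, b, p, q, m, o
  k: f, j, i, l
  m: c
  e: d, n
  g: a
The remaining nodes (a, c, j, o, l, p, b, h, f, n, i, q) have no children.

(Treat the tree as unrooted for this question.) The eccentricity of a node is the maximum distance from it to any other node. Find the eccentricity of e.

3

Distances from e peak at 3, attained at l (f, j, a, i, c also at distance 3).
e – d – k – l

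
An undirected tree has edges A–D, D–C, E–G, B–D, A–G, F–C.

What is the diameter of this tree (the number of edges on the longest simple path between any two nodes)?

BFS from F reaches E last, at distance 5; BFS from E confirms no node is farther.
Path: F – C – D – A – G – E.

5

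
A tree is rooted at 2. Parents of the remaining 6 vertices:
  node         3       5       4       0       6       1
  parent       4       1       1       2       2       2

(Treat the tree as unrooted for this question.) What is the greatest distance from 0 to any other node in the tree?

4

The node farthest from 0 is 3, via 0 – 2 – 1 – 4 – 3 — 4 edges.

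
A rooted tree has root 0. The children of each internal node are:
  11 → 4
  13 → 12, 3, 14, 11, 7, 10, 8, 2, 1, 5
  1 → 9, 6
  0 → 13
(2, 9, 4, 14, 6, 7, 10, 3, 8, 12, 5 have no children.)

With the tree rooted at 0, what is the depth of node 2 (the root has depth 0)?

Path from 0 to 2: 0 – 13 – 2, which has 2 edges.

2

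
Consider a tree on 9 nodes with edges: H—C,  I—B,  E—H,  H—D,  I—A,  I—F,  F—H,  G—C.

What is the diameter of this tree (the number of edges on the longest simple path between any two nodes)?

5

Starting from G, a farthest node is B at distance 5.
One longest path: G - C - H - F - I - B.
So the diameter is 5.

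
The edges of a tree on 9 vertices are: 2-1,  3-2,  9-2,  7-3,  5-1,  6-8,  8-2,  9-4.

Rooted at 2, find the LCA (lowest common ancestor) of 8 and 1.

8's ancestor chain is 8, 2 and 1's is 1, 2; they first meet at 2.

2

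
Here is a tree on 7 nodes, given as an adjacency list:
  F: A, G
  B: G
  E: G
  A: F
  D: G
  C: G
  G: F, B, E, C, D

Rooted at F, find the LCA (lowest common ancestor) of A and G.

F

A's ancestor chain is A, F and G's is G, F; they first meet at F.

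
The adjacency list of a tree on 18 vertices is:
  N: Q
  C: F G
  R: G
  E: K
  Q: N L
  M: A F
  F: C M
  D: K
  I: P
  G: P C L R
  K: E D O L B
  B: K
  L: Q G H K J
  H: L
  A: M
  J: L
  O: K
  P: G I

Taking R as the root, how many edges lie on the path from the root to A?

5

R–G–C–F–M–A — 5 edges.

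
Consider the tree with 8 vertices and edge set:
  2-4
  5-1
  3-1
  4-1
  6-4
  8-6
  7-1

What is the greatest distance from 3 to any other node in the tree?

4

Distances from 3 peak at 4, attained at 8.
3-1-4-6-8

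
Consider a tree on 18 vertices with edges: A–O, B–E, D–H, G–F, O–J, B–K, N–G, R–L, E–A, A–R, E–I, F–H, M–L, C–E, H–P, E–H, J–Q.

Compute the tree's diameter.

8

BFS from Q reaches N last, at distance 8; BFS from N confirms no node is farther.
Path: Q – J – O – A – E – H – F – G – N.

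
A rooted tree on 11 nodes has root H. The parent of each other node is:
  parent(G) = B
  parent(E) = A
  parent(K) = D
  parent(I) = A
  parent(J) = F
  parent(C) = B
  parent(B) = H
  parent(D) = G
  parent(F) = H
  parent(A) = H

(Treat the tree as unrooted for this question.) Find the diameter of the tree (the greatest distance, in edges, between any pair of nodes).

6

Starting from K, a farthest node is I at distance 6.
One longest path: K-D-G-B-H-A-I.
So the diameter is 6.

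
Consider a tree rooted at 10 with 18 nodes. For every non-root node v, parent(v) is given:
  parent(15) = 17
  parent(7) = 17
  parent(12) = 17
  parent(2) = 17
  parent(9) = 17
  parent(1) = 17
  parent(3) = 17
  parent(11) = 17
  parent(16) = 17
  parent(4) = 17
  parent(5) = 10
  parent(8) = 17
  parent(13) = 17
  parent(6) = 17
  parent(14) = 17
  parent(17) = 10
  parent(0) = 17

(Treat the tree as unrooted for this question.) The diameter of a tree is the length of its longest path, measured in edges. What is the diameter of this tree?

3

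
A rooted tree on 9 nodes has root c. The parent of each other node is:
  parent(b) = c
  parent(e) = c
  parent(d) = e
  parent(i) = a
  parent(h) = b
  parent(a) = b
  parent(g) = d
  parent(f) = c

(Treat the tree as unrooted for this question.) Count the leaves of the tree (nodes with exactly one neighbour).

Exactly 4 nodes have a single neighbour: f, g, h, i.

4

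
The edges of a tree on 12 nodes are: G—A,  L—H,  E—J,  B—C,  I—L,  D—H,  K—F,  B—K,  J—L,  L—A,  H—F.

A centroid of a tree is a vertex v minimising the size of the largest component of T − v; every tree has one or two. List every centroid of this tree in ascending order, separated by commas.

Delete L: the remaining components have sizes 6, 2, 2, 1. Max 6 ≤ 6, so L is a centroid.
Its neighbour H also leaves a largest component of size 6, so both are centroids.

H, L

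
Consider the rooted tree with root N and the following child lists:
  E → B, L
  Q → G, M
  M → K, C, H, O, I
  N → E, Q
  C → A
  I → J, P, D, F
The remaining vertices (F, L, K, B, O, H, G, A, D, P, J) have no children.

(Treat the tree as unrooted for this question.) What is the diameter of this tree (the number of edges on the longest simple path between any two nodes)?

6

Starting from L, a farthest node is F at distance 6.
One longest path: L – E – N – Q – M – I – F.
So the diameter is 6.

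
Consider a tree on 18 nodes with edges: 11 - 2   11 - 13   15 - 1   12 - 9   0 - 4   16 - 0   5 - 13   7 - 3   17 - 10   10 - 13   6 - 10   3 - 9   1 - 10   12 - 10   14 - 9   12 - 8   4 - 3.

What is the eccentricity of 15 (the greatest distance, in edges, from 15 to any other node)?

8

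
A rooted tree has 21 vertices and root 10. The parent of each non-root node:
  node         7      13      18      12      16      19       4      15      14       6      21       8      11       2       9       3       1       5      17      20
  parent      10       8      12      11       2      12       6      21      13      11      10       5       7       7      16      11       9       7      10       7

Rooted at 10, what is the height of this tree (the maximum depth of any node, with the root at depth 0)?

5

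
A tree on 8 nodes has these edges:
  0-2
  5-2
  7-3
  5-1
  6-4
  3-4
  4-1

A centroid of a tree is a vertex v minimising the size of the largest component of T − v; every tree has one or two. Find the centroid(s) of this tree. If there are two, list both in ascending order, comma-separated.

Removing 4 splits the tree into components of sizes 4, 2, 1; the largest is 4 ≤ ⌊8/2⌋ = 4.
1 is adjacent to 4 and is also a centroid (the largest component after removing it is likewise 4).

1, 4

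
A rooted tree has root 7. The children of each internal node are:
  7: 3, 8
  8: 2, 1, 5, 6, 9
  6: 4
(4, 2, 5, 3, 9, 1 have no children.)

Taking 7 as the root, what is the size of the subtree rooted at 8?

8's subtree: {8, 5, 1, 6, 2, 9, 4}, size 7.

7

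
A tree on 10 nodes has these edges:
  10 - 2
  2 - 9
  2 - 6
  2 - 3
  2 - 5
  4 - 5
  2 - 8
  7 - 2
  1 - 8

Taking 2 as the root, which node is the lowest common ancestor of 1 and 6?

2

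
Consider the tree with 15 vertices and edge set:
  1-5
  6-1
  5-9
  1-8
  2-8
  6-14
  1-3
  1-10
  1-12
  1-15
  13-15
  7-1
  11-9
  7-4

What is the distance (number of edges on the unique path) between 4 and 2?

The path is 4–7–1–8–2, which has 4 edges.

4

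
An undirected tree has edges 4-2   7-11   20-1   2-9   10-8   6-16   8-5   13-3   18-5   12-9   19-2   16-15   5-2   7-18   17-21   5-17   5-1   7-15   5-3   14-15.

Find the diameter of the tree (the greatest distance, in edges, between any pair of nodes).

8

A longest path is 6-16-15-7-18-5-2-9-12, with 8 edges.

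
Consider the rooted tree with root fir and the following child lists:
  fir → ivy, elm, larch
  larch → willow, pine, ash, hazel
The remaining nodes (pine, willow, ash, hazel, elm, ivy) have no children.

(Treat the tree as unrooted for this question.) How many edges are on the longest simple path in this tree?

3

Starting from elm, a farthest node is willow at distance 3.
One longest path: elm - fir - larch - willow.
So the diameter is 3.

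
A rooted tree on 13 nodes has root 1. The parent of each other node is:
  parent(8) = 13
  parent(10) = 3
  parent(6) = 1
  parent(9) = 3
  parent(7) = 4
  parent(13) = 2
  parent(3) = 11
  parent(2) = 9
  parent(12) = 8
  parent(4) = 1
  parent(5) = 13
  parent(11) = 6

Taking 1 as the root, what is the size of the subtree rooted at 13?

4

The subtree rooted at 13 contains: 13, 5, 8, 12 — 4 nodes.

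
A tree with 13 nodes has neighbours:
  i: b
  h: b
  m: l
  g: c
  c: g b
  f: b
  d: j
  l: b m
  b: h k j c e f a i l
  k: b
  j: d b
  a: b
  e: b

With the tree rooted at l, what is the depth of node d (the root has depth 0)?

3

Path from l to d: l – b – j – d, which has 3 edges.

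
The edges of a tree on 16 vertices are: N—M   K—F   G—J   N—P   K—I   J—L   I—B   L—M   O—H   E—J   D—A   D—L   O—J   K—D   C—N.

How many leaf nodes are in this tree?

8

Exactly 8 nodes have a single neighbour: A, B, C, E, F, G, H, P.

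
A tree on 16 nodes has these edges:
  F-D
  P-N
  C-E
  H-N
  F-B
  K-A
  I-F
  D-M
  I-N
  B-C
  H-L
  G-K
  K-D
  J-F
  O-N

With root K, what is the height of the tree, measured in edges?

6

A deepest node is L, reached by K–D–F–I–N–H–L.
That path has 6 edges, so the height is 6.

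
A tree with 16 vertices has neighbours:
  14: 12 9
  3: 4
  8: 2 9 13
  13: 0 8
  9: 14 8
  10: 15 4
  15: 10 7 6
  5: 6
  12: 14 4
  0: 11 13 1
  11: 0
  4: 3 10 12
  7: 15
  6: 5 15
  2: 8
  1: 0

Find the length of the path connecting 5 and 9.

5–6–15–10–4–12–14–9: 7 edges.

7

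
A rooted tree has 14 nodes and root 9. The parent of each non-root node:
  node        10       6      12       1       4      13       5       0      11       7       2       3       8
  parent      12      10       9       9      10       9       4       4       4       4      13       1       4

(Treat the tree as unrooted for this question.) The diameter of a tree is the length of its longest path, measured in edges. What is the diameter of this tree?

BFS from 0 reaches 3 last, at distance 6; BFS from 3 confirms no node is farther.
Path: 0 – 4 – 10 – 12 – 9 – 1 – 3.

6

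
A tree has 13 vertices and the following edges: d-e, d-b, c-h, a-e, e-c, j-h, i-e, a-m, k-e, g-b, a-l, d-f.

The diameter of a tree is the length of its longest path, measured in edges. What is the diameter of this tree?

BFS from j reaches g last, at distance 6; BFS from g confirms no node is farther.
Path: j - h - c - e - d - b - g.

6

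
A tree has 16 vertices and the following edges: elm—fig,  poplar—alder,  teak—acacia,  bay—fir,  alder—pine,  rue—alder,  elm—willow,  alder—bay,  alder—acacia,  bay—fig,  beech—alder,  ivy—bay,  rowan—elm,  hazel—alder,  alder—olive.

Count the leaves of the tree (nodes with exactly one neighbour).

11

Exactly 11 nodes have a single neighbour: beech, fir, hazel, ivy, olive, pine, poplar, rowan, rue, teak, willow.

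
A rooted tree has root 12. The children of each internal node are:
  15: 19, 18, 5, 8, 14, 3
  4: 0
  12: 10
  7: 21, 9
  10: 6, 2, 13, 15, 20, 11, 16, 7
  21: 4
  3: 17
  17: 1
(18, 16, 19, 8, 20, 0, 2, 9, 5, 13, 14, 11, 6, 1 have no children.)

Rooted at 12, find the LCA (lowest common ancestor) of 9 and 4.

Ancestors of 9 (toward the root): 9, 7, 10, 12.
Ancestors of 4: 4, 21, 7, 10, 12.
The deepest node appearing in both lists is 7.

7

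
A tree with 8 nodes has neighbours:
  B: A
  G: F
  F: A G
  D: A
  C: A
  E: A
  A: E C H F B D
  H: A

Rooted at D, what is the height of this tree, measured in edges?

3

G sits deepest: D–A–F–G — 3 edges from the root.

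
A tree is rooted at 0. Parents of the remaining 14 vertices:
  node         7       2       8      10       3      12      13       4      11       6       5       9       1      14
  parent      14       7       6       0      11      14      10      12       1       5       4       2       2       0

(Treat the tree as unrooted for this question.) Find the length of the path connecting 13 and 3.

8

The path is 13 - 10 - 0 - 14 - 7 - 2 - 1 - 11 - 3, which has 8 edges.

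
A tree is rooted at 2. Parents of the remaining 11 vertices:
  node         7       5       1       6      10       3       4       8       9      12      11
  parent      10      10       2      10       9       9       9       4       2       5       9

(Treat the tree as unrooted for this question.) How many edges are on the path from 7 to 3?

Walking from 7: 7 – 10 – 9 – 3. Length 3.

3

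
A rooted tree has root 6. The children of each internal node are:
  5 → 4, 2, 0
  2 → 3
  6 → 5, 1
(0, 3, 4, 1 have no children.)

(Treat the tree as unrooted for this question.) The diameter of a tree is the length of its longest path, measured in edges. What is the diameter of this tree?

Starting from 1, a farthest node is 3 at distance 4.
One longest path: 1-6-5-2-3.
So the diameter is 4.

4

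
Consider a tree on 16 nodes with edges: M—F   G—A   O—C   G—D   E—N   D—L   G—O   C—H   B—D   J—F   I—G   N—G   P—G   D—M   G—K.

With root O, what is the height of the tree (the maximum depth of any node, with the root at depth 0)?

5

The longest root-to-leaf path is O–G–D–M–F–J (5 edges).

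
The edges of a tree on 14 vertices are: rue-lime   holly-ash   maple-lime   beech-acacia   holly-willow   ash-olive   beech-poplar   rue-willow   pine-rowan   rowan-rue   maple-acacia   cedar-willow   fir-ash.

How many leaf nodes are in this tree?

5

Degree-1 nodes: cedar, fir, olive, pine, poplar — 5 of them.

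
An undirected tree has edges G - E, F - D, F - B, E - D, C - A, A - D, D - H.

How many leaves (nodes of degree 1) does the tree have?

4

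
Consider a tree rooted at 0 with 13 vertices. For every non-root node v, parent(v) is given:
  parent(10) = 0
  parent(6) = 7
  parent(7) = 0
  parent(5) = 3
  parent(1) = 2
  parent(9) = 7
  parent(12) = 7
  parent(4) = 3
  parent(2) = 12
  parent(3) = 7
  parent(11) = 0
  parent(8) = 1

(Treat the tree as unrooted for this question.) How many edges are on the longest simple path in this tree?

6

Starting from 8, a farthest node is 10 at distance 6.
One longest path: 8-1-2-12-7-0-10.
So the diameter is 6.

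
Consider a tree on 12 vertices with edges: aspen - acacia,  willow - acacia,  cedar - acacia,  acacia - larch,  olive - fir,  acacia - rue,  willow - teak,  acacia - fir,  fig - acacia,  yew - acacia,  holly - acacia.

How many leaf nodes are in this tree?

Degree-1 nodes: aspen, cedar, fig, holly, larch, olive, rue, teak, yew — 9 of them.

9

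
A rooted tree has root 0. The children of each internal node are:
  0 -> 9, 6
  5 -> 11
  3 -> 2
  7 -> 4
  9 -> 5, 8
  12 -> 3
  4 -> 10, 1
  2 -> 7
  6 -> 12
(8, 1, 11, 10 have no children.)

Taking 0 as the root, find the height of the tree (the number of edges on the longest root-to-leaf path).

The longest root-to-leaf path is 0 – 6 – 12 – 3 – 2 – 7 – 4 – 1 (7 edges).

7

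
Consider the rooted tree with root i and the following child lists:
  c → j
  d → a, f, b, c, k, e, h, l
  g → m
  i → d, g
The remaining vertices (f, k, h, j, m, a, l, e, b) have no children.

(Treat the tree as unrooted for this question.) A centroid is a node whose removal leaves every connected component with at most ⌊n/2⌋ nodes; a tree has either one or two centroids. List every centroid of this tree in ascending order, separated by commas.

d

Delete d: the remaining components have sizes 3, 2, 1, 1, 1, 1, 1, 1, 1. Max 3 ≤ 6, so d is a centroid.
Every other node leaves some component of size > 6, so the centroid is unique.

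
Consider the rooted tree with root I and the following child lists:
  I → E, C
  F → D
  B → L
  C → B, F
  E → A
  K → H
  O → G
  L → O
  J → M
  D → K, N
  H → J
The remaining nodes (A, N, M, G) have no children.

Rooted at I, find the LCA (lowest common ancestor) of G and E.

G's ancestor chain is G, O, L, B, C, I and E's is E, I; they first meet at I.

I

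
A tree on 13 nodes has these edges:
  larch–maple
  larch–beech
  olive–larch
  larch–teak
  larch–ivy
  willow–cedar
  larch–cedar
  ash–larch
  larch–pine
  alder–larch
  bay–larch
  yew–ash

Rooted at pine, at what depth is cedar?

2

Path from pine to cedar: pine–larch–cedar, which has 2 edges.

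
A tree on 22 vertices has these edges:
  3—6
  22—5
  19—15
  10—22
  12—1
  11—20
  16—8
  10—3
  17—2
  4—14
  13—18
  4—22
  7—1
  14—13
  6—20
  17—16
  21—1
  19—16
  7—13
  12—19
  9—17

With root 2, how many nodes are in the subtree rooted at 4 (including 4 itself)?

8

4's subtree: {4, 22, 10, 5, 3, 6, 20, 11}, size 8.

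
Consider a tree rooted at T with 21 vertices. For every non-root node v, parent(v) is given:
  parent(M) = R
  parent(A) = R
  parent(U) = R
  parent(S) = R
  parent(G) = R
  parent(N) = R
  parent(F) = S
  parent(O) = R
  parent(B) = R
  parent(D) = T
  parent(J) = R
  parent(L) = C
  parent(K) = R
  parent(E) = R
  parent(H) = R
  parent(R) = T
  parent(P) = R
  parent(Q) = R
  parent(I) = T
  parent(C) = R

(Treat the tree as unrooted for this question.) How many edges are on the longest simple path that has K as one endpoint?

3

A farthest node from K is D (F, I, L also at distance 3).
The path K – R – T – D has 3 edges.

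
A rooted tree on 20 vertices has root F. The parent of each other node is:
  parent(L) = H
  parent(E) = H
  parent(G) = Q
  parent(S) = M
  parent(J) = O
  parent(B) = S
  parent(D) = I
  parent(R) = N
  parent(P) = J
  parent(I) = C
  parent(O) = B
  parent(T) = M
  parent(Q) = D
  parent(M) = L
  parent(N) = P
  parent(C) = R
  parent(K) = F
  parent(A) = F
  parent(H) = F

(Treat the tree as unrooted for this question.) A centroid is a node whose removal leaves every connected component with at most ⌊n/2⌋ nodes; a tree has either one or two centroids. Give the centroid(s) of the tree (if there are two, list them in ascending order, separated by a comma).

B, O

If B is removed the pieces have sizes 10, 9, all ≤ ⌊20/2⌋ = 10.
Its neighbour O also leaves a largest component of size 10, so both are centroids.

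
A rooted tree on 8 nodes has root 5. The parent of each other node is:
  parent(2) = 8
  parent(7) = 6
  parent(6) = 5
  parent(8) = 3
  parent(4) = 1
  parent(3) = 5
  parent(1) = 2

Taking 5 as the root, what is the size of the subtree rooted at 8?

4

Descendants of 8 (including itself): 8, 2, 1, 4. That's 4.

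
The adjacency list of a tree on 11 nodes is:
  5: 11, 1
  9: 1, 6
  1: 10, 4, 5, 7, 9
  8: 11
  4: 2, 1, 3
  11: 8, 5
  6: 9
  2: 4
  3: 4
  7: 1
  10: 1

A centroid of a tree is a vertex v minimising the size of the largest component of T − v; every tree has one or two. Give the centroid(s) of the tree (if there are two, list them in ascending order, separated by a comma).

1

Delete 1: the remaining components have sizes 3, 3, 2, 1, 1. Max 3 ≤ 5, so 1 is a centroid.
Every other node leaves some component of size > 5, so the centroid is unique.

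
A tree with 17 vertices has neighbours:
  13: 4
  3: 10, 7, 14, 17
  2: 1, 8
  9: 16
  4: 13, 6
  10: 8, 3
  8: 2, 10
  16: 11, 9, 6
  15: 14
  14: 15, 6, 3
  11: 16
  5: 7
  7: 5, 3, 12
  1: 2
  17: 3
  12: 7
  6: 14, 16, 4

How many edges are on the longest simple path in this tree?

Starting from 1, a farthest node is 13 at distance 8.
One longest path: 1-2-8-10-3-14-6-4-13.
So the diameter is 8.

8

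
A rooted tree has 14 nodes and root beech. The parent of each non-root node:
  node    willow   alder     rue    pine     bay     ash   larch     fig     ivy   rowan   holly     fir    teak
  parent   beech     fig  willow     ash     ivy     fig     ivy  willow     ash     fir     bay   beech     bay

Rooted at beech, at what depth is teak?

Path from beech to teak: beech → willow → fig → ash → ivy → bay → teak, which has 6 edges.

6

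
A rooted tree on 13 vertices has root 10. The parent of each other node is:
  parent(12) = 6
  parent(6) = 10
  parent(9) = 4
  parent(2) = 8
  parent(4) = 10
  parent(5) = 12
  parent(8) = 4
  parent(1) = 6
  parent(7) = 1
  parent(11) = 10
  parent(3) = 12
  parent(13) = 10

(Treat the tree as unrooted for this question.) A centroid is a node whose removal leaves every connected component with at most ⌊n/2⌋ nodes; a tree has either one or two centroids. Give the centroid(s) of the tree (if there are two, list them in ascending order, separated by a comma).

10

Removing 10 splits the tree into components of sizes 6, 4, 1, 1; the largest is 6 ≤ ⌊13/2⌋ = 6.
No neighbour of 10 does as well, so 10 is the unique centroid.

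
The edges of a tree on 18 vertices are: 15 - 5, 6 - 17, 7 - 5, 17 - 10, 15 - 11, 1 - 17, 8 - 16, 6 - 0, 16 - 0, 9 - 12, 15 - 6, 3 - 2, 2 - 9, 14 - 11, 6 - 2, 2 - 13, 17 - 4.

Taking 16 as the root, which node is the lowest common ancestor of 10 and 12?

6

Ancestors of 10 (toward the root): 10, 17, 6, 0, 16.
Ancestors of 12: 12, 9, 2, 6, 0, 16.
The deepest node appearing in both lists is 6.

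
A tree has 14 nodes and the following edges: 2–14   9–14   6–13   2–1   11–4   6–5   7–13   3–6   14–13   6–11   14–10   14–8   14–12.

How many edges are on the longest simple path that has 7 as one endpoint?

A farthest node from 7 is 1 (4 also at distance 4).
The path 7–13–14–2–1 has 4 edges.

4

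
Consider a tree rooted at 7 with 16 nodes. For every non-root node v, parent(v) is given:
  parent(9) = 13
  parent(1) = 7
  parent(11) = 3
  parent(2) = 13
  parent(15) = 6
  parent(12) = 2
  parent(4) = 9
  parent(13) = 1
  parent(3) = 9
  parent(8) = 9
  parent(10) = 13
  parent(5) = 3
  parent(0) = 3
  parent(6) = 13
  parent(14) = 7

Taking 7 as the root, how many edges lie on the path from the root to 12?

4

7–1–13–2–12 — 4 edges.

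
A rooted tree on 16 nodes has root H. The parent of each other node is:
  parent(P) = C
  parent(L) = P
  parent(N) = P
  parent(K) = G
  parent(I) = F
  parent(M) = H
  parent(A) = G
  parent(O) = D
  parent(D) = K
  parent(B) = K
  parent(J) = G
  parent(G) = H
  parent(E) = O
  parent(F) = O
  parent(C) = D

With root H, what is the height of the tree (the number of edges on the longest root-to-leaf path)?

6

The longest root-to-leaf path is H–G–K–D–C–P–L (6 edges).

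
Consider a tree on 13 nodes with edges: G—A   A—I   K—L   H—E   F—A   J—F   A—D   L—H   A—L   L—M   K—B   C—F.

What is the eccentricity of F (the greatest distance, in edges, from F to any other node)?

4

A farthest node from F is B (E also at distance 4).
The path F – A – L – K – B has 4 edges.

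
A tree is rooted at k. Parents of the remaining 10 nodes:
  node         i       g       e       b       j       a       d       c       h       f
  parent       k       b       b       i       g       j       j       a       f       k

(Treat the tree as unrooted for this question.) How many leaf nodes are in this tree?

The leaves are c, d, e, h.
That is 4 leaves.

4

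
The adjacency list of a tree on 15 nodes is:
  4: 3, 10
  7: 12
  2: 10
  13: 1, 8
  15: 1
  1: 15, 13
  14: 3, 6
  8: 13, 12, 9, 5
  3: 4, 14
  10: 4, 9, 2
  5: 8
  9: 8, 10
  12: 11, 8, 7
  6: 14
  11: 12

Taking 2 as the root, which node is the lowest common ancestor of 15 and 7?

15's ancestor chain is 15, 1, 13, 8, 9, 10, 2 and 7's is 7, 12, 8, 9, 10, 2; they first meet at 8.

8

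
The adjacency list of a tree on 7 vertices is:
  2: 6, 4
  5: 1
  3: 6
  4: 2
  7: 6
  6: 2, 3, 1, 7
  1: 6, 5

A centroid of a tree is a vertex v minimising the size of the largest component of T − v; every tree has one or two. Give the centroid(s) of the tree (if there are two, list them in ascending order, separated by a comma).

6

If 6 is removed the pieces have sizes 2, 2, 1, 1, all ≤ ⌊7/2⌋ = 3.
Every other node leaves some component of size > 3, so the centroid is unique.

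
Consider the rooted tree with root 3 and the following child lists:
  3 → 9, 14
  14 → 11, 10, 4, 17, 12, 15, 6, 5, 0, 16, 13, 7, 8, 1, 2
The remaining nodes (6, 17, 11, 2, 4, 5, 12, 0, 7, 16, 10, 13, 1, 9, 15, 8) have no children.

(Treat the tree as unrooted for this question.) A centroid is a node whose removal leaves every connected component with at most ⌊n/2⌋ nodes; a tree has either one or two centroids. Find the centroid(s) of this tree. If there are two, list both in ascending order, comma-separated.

14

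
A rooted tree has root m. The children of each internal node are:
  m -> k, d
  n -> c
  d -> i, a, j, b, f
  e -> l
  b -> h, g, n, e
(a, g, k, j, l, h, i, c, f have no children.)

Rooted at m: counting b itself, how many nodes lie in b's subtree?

7

The subtree rooted at b contains: b, e, n, h, g, l, c — 7 nodes.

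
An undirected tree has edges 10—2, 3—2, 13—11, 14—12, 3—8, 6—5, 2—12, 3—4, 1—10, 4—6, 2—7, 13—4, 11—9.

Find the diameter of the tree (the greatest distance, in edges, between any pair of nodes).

7

Starting from 9, a farthest node is 1 at distance 7.
One longest path: 9 – 11 – 13 – 4 – 3 – 2 – 10 – 1.
So the diameter is 7.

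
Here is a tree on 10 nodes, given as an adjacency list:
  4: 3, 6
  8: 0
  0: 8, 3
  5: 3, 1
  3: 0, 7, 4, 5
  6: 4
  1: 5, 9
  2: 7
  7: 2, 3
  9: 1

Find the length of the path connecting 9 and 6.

5

The path is 9–1–5–3–4–6, which has 5 edges.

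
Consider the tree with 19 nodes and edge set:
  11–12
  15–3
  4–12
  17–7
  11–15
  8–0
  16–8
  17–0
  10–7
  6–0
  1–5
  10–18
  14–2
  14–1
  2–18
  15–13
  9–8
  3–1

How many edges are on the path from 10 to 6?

4

Walking from 10: 10 - 7 - 17 - 0 - 6. Length 4.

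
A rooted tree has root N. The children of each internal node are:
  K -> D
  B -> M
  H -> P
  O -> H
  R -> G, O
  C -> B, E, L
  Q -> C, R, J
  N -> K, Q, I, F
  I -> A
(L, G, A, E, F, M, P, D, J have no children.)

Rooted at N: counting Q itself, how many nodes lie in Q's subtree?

Q's subtree: {Q, C, R, J, B, E, L, G, O, M, H, P}, size 12.

12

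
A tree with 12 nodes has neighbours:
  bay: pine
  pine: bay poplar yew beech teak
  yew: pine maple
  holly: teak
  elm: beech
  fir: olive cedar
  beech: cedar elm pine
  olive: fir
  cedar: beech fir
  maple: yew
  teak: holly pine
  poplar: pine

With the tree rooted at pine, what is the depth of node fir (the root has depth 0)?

3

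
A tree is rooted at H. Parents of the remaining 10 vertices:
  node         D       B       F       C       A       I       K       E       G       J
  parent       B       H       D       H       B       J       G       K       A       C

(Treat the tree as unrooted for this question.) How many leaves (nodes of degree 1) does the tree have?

3

Degree-1 nodes: E, F, I — 3 of them.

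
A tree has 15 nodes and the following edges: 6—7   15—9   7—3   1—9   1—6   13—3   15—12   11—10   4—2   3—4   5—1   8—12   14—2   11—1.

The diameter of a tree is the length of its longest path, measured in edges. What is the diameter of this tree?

10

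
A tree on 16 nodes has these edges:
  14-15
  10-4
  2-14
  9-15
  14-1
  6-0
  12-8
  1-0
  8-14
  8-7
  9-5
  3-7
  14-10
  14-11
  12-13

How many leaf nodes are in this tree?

7

Exactly 7 nodes have a single neighbour: 2, 3, 4, 5, 6, 11, 13.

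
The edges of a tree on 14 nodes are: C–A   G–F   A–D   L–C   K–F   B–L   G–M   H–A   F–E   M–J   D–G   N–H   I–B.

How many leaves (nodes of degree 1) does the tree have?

5

Exactly 5 nodes have a single neighbour: E, I, J, K, N.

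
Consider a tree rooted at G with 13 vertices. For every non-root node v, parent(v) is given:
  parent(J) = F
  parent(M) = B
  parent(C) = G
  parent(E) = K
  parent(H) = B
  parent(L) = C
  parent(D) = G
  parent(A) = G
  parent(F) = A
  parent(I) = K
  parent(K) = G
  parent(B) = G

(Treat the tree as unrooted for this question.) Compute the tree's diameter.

BFS from J reaches H last, at distance 5; BFS from H confirms no node is farther.
Path: J-F-A-G-B-H.

5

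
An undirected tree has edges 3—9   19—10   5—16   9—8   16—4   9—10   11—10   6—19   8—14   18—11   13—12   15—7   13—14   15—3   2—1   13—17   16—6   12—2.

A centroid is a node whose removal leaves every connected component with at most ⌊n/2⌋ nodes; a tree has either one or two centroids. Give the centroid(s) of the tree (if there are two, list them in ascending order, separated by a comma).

9

Removing 9 splits the tree into components of sizes 8, 7, 3; the largest is 8 ≤ ⌊19/2⌋ = 9.
Every other node leaves some component of size > 9, so the centroid is unique.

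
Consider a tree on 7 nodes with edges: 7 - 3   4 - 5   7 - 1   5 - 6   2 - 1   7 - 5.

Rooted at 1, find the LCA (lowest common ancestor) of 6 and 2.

Ancestors of 6 (toward the root): 6, 5, 7, 1.
Ancestors of 2: 2, 1.
The deepest node appearing in both lists is 1.

1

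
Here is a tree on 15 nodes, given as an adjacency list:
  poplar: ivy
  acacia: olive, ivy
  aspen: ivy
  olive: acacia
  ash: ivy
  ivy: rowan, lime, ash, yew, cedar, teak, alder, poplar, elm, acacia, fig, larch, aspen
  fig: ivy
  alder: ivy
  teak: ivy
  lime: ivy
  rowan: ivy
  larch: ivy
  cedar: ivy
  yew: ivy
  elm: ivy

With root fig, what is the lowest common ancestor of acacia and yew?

Path acacia→root: acacia ivy fig; path yew→root: yew ivy fig.
First common node: ivy.

ivy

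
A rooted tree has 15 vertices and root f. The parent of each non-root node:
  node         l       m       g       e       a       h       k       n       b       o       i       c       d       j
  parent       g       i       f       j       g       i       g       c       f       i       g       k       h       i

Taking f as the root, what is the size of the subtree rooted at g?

g's subtree: {g, i, k, a, l, h, o, j, m, c, d, e, n}, size 13.

13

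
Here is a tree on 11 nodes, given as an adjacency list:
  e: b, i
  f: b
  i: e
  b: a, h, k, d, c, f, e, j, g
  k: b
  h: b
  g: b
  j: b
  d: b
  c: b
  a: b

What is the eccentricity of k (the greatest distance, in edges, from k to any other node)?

3

Distances from k peak at 3, attained at i.
k–b–e–i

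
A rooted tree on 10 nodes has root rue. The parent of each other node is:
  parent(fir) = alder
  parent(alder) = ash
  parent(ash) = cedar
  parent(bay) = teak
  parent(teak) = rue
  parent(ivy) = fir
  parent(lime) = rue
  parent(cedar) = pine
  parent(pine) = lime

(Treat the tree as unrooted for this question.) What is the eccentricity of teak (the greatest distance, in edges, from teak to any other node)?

The node farthest from teak is ivy, via teak-rue-lime-pine-cedar-ash-alder-fir-ivy — 8 edges.

8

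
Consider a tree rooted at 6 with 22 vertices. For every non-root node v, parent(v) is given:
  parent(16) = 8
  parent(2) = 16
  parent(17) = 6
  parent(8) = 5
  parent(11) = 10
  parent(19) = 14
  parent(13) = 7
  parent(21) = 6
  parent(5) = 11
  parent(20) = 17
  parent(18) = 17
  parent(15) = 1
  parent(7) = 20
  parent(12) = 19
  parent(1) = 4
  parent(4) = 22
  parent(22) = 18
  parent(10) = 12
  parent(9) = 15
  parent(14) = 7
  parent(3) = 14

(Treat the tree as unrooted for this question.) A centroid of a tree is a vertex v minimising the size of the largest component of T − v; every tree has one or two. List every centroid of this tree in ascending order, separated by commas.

Delete 7: the remaining components have sizes 10, 10, 1. Max 10 ≤ 11, so 7 is a centroid.
No neighbour of 7 does as well, so 7 is the unique centroid.

7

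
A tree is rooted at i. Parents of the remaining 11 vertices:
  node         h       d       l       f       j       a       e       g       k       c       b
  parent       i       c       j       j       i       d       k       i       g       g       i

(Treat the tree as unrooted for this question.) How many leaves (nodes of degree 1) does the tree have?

6

The leaves are a, b, e, f, h, l.
That is 6 leaves.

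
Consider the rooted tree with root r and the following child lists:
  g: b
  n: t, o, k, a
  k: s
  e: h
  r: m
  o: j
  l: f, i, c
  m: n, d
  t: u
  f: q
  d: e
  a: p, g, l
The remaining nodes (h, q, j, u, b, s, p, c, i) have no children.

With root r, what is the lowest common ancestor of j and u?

j's ancestor chain is j, o, n, m, r and u's is u, t, n, m, r; they first meet at n.

n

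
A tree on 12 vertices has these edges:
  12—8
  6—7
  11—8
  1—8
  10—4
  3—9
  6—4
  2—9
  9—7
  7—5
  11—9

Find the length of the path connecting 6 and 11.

3

Walking from 6: 6 – 7 – 9 – 11. Length 3.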